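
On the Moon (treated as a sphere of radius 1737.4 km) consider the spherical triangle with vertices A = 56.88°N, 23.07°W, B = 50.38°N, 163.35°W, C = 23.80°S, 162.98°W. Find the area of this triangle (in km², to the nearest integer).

2123214 km²

Side lengths (central angles): a = 1.2947, b = 2.3752, c = 1.1841 rad; semiperimeter s = 2.4270.
By l'Huilier's theorem, tan(E/4) = √[tan(s/2) tan((s−a)/2) tan((s−b)/2) tan((s−c)/2)], giving spherical excess E = 0.7034 rad.
Area = E·R² = 0.7034 × (1737.4)² ≈ 2123214 km².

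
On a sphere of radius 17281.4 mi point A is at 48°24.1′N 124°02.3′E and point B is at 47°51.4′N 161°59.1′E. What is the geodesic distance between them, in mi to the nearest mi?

7562 mi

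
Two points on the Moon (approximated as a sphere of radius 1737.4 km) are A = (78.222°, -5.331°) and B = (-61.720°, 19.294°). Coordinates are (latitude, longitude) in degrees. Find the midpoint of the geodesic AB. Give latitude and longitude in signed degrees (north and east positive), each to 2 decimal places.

8.41°, 11.94°

Central angle δ = 2.4562 rad. Interpolating on the sphere with fraction f = 0.5:
P = [sin((1−f)δ)·A + sin(fδ)·B] / sin δ = 1.4880·A + 1.4880·B in Cartesian coordinates,
giving P = (0.9678, 0.2047, 0.1463), i.e. latitude 8.41°, longitude 11.94°.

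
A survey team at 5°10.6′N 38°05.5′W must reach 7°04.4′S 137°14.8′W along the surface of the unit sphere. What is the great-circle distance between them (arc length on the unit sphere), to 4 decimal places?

1.7400

With latitudes φ₁ = 5.177°, φ₂ = -7.073° and longitude difference Δλ = -99.155°:
cos c = sin φ₁ sin φ₂ + cos φ₁ cos φ₂ cos Δλ = (0.0902)(-0.1231) + (0.9959)(0.9924)(-0.1591) = -0.16836,
so c = arccos(-0.16836) = 1.73996 rad.
On the unit sphere the arc length equals the central angle: 1.7400.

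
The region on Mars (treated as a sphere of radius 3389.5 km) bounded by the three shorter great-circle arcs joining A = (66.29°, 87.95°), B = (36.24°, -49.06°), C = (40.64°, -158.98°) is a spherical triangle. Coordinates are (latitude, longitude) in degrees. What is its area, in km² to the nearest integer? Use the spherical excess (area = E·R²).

9283272 km²

Side lengths (central angles): a = 1.3934, b = 1.0738, c = 1.2619 rad; semiperimeter s = 1.8645.
By l'Huilier's theorem, tan(E/4) = √[tan(s/2) tan((s−a)/2) tan((s−b)/2) tan((s−c)/2)], giving spherical excess E = 0.8080 rad.
Area = E·R² = 0.8080 × (3389.5)² ≈ 9283272 km².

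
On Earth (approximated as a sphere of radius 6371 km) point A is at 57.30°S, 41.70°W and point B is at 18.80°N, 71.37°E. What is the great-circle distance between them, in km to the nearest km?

13136 km

With latitudes φ₁ = -57.300°, φ₂ = 18.800° and longitude difference Δλ = 113.070°:
cos c = sin φ₁ sin φ₂ + cos φ₁ cos φ₂ cos Δλ = (-0.8415)(0.3223) + (0.5402)(0.9466)(-0.3919) = -0.47159,
so c = arccos(-0.47159) = 2.06189 rad.
Distance = R·c = 6371 × 2.0619 ≈ 13136 km.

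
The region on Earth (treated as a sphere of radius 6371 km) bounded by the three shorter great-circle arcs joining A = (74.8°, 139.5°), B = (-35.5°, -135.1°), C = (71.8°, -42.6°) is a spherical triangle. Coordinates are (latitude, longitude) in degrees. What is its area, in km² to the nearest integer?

44820323 km²

Side lengths (central angles): a = 2.1685, b = 0.5828, c = 2.1451 rad; semiperimeter s = 2.4482.
By l'Huilier's theorem, tan(E/4) = √[tan(s/2) tan((s−a)/2) tan((s−b)/2) tan((s−c)/2)], giving spherical excess E = 1.1042 rad.
Area = E·R² = 1.1042 × (6371)² ≈ 44820323 km².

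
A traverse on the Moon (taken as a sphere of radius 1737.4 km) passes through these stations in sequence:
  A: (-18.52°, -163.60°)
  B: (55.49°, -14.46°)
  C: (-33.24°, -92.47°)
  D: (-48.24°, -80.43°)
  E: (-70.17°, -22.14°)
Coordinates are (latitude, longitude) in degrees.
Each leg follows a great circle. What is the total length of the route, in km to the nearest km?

Leg A→B: central angle 2.3788 rad, distance 4132.9 km.
Leg B→C: central angle 1.9318 rad, distance 3356.4 km.
Leg C→D: central angle 0.3056 rad, distance 530.9 km.
Leg D→E: central angle 0.6086 rad, distance 1057.3 km.
Total: 4132.9 + 3356.4 + 530.9 + 1057.3 ≈ 9078 km.

9078 km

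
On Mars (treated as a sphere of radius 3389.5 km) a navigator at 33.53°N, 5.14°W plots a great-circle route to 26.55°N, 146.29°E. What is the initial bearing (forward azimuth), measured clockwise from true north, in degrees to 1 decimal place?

27.9°

Δλ = 151.430° = 2.6430 rad.
y = sin Δλ · cos φ₂ = (0.4782)(0.8945) = 0.4278
x = cos φ₁ sin φ₂ − sin φ₁ cos φ₂ cos Δλ = (0.8336)(0.4470) − (0.5524)(0.8945)(-0.8782) = 0.8066
θ = atan2(y, x) = 27.94°, so the bearing is 27.9°.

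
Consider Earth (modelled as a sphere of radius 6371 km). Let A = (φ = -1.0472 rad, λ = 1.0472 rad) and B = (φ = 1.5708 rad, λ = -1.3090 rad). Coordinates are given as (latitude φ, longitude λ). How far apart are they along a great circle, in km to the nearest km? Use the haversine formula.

16679 km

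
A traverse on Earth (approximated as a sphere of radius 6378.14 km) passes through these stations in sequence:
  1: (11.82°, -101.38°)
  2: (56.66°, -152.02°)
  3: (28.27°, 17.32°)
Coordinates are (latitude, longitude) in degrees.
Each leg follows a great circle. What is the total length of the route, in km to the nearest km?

17118 km

Leg 1→2: central angle 1.0329 rad, distance 6588.3 km.
Leg 2→3: central angle 1.6509 rad, distance 10529.7 km.
Total: 6588.3 + 10529.7 ≈ 17118 km.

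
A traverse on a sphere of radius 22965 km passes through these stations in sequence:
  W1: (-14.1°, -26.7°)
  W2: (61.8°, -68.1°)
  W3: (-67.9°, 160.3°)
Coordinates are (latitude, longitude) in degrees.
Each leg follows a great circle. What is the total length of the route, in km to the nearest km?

Leg W1→W2: central angle 1.4413 rad, distance 33100.5 km.
Leg W2→W3: central angle 2.7779 rad, distance 63794.4 km.
Total: 33100.5 + 63794.4 ≈ 96895 km.

96895 km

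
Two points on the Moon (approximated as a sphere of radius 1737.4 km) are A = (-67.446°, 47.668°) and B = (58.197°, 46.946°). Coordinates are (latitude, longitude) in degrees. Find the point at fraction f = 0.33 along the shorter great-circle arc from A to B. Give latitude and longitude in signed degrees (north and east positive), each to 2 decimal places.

-25.98°, 47.32°

The central angle between A and B is δ = 2.1929 rad.
With f = 0.33, the slerp weights are sin((1−f)δ)/sin δ = 1.2242 and sin(fδ)/sin δ = 0.8148.
Weighted sum of the unit vectors: (1.2242)·(0.2583,0.2835,-0.9235) + (0.8148)·(0.3598,0.3851,0.8499) = (0.6093, 0.6609, -0.4381).
Converting back: φ = atan2(z, √(x²+y²)) = -25.98°, λ = atan2(y, x) = 47.32°.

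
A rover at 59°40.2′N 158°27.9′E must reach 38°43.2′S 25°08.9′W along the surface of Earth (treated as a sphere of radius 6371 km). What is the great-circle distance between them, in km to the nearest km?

In radians: φ₁ = 1.0414, φ₂ = -0.6758, Δλ = 176.387° = 3.0785 rad.
cos c = sin φ₁ sin φ₂ + cos φ₁ cos φ₂ cos Δλ = (0.8631)(-0.6255) + (0.5050)(0.7802)(-0.9980) = -0.93311,
so c = arccos(-0.93311) = 2.77376 rad.
Distance = R·c = 6371 × 2.7738 ≈ 17672 km.

17672 km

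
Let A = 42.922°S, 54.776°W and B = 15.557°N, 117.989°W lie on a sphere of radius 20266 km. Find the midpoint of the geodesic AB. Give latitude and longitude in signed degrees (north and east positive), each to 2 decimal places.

-15.90°, -91.18°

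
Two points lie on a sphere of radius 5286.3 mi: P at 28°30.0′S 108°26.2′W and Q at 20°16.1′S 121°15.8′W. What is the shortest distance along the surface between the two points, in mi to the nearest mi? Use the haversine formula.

In radians: φ₁ = -0.4974, φ₂ = -0.3537, Δλ = -12.827° = -0.2239 rad.
Haversine: a = sin²(Δφ/2) + cos φ₁ cos φ₂ sin²(Δλ/2) = 0.0052 + (0.8788)(0.9381)(0.0125) = 0.01544.
Central angle c = 2·arcsin(√a) = 0.24914 rad.
Distance = R·c = 5286.3 × 0.2491 ≈ 1317 mi.

1317 mi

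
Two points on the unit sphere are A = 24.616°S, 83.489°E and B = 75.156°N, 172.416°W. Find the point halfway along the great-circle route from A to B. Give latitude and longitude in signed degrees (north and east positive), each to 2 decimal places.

31.94°, 99.84°

Central angle δ = 2.0481 rad. Interpolating on the sphere with fraction f = 0.5:
P = [sin((1−f)δ)·A + sin(fδ)·B] / sin δ = 0.9617·A + 0.9617·B in Cartesian coordinates,
giving P = (-0.1451, 0.8361, 0.5290), i.e. latitude 31.94°, longitude 99.84°.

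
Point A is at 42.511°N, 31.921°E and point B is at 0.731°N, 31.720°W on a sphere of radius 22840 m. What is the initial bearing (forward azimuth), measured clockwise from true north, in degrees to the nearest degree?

252°

With φ₁ = 0.7420, φ₂ = 0.0128, Δλ = -1.1107 rad, the forward-azimuth formula gives
θ = atan2( sin Δλ cos φ₂ , cos φ₁ sin φ₂ − sin φ₁ cos φ₂ cos Δλ ) = atan2(-0.8960, -0.2906) = -107.97°.
Adding 360° brings this into [0°, 360°): 252°.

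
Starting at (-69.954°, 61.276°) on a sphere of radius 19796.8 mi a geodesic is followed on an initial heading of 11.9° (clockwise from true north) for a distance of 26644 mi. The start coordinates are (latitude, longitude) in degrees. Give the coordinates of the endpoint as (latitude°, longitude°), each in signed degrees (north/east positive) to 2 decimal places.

Angular distance δ = d/R = 26644/19796.8 = 1.34587 rad; initial bearing θ = 0.2077 rad.
sin φ₂ = sin φ₁ cos δ + cos φ₁ sin δ cos θ = (-0.9394)(0.2230) + (0.3428)(0.9748)(0.9785) = 0.1174, so φ₂ = 6.74°.
Δλ = atan2(sin θ sin δ cos φ₁, cos δ − sin φ₁ sin φ₂) = atan2(0.0689, 0.3334) = 11.678°.
λ₂ = 61.276° + 11.678° = 72.95°.

6.74°, 72.95°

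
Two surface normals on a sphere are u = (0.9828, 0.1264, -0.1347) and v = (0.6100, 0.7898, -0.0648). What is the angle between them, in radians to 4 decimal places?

0.7841 rad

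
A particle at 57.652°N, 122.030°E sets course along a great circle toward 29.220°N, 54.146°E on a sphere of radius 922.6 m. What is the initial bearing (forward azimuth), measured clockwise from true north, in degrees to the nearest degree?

269°

Δλ = -67.884° = -1.1848 rad.
y = sin Δλ · cos φ₂ = (-0.9264)(0.8728) = -0.8085
x = cos φ₁ sin φ₂ − sin φ₁ cos φ₂ cos Δλ = (0.5351)(0.4882) − (0.8448)(0.8728)(0.3765) = -0.0164
θ = atan2(y, x) = -91.16°; adding 360° gives 269°.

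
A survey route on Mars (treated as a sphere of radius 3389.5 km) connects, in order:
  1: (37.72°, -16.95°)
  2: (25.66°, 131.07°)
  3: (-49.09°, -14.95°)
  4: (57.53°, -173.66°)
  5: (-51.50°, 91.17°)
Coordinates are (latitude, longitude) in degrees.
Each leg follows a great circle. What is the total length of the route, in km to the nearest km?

32722 km

Leg 1→2: central angle 1.9176 rad, distance 6499.6 km.
Leg 2→3: central angle 2.5265 rad, distance 8563.7 km.
Leg 3→4: central angle 2.8769 rad, distance 9751.3 km.
Leg 4→5: central angle 2.3328 rad, distance 7907.1 km.
Total: 6499.6 + 8563.7 + 9751.3 + 7907.1 ≈ 32722 km.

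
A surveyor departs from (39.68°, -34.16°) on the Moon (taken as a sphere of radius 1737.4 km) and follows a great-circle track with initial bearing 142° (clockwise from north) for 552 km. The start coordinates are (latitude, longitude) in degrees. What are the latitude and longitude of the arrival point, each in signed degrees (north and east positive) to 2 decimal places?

Angular distance δ = d/R = 552/1737.4 = 0.31772 rad; initial bearing θ = 2.4784 rad.
sin φ₂ = sin φ₁ cos δ + cos φ₁ sin δ cos θ = (0.6385)(0.9500) + (0.7696)(0.3124)(-0.7880) = 0.4171, so φ₂ = 24.65°.
Δλ = atan2(sin θ sin δ cos φ₁, cos δ − sin φ₁ sin φ₂) = atan2(0.1480, 0.6836) = 12.217°.
λ₂ = -34.160° + 12.217° = -21.94°.

24.65°, -21.94°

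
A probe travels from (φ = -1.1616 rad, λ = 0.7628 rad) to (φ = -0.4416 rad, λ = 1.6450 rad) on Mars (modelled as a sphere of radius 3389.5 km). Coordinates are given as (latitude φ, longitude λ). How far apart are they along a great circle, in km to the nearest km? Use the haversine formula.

With latitudes φ₁ = -66.555°, φ₂ = -25.302° and longitude difference Δλ = 50.546°:
Haversine: a = sin²(Δφ/2) + cos φ₁ cos φ₂ sin²(Δλ/2) = 0.1241 + (0.3979)(0.9041)(0.1823) = 0.18966.
Central angle c = 2·arcsin(√a) = 0.90119 rad.
Distance = R·c = 3389.5 × 0.9012 ≈ 3055 km.

3055 km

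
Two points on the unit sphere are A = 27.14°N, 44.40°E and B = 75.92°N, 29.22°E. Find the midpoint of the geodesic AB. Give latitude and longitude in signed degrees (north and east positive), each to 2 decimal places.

51.70°, 41.16°

The central angle between A and B is δ = 0.8614 rad.
With f = 0.5, the slerp weights are sin((1−f)δ)/sin δ = 0.5502 and sin(fδ)/sin δ = 0.5502.
Weighted sum of the unit vectors: (0.5502)·(0.6358,0.6226,0.4562) + (0.5502)·(0.2123,0.1188,0.9700) = (0.4667, 0.4079, 0.7847).
Converting back: φ = atan2(z, √(x²+y²)) = 51.70°, λ = atan2(y, x) = 41.16°.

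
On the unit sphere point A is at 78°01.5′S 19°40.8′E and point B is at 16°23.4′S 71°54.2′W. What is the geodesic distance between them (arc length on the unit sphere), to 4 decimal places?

1.2968

In radians: φ₁ = -1.3618, φ₂ = -0.2861, Δλ = -91.583° = -1.5984 rad.
Haversine: a = sin²(Δφ/2) + cos φ₁ cos φ₂ sin²(Δλ/2) = 0.2625 + (0.2075)(0.9594)(0.5138) = 0.36473.
Central angle c = 2·arcsin(√a) = 1.29685 rad.
On the unit sphere the arc length equals the central angle: 1.2968.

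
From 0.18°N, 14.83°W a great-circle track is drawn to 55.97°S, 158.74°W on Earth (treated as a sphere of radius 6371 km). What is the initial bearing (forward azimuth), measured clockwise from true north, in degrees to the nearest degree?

Δλ = -143.910° = -2.5117 rad.
y = sin Δλ · cos φ₂ = (-0.5891)(0.5596) = -0.3297
x = cos φ₁ sin φ₂ − sin φ₁ cos φ₂ cos Δλ = (1.0000)(-0.8287) − (0.0031)(0.5596)(-0.8081) = -0.8273
θ = atan2(y, x) = -158.27°; adding 360° gives 202°.

202°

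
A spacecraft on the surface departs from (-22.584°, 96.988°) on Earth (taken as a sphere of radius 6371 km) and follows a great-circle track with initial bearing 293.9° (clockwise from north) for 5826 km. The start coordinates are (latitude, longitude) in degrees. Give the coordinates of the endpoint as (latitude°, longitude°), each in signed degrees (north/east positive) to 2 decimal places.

Angular distance δ = d/R = 5826/6371 = 0.91446 rad; initial bearing θ = 5.1295 rad.
sin φ₂ = sin φ₁ cos δ + cos φ₁ sin δ cos θ = (-0.3840)(0.6102) + (0.9233)(0.7922)(0.4051) = 0.0620, so φ₂ = 3.55°.
Δλ = atan2(sin θ sin δ cos φ₁, cos δ − sin φ₁ sin φ₂) = atan2(-0.6688, 0.6340) = -46.527°.
λ₂ = 96.988° − 46.527° = 50.46°.

3.55°, 50.46°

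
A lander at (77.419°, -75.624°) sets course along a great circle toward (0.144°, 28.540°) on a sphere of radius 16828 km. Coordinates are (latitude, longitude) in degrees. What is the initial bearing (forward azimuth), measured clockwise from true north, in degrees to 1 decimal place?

With φ₁ = 1.3512, φ₂ = 0.0025, Δλ = 1.8180 rad, the forward-azimuth formula gives
θ = atan2( sin Δλ cos φ₂ , cos φ₁ sin φ₂ − sin φ₁ cos φ₂ cos Δλ ) = atan2(0.9696, 0.2394) = 76.13°.
So the initial bearing is 76.1°.

76.1°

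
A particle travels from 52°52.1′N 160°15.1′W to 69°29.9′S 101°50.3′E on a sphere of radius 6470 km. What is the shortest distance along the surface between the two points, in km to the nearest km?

15909 km

With latitudes φ₁ = 52.868°, φ₂ = -69.498° and longitude difference Δλ = -97.910°:
Haversine: a = sin²(Δφ/2) + cos φ₁ cos φ₂ sin²(Δλ/2) = 0.7677 + (0.6036)(0.3502)(0.5688) = 0.88792.
Central angle c = 2·arcsin(√a) = 2.45886 rad.
Distance = R·c = 6470 × 2.4589 ≈ 15909 km.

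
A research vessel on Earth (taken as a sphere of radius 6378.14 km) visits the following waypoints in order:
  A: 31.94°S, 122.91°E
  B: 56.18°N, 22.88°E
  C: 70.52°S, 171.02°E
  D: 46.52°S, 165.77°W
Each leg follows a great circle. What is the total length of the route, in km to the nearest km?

Leg A→B: central angle 2.1197 rad, distance 13519.9 km.
Leg B→C: central angle 2.7960 rad, distance 17833.4 km.
Leg C→D: central angle 0.4624 rad, distance 2949.4 km.
Total: 13519.9 + 17833.4 + 2949.4 ≈ 34303 km.

34303 km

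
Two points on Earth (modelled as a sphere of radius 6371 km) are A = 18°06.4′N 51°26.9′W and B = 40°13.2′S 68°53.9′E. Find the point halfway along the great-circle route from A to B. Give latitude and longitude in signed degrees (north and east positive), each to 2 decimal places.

-21.10°, -2.04°

Central angle δ = 2.1741 rad. Interpolating on the sphere with fraction f = 0.5:
P = [sin((1−f)δ)·A + sin(fδ)·B] / sin δ = 1.0750·A + 1.0750·B in Cartesian coordinates,
giving P = (0.9323, -0.0333, -0.3601), i.e. latitude -21.10°, longitude -2.04°.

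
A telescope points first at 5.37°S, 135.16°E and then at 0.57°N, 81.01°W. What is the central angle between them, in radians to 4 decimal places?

In radians: φ₁ = -0.0937, φ₂ = 0.0099, Δλ = 143.830° = 2.5103 rad.
Haversine: a = sin²(Δφ/2) + cos φ₁ cos φ₂ sin²(Δλ/2) = 0.0027 + (0.9956)(1.0000)(0.9036) = 0.90231.
Central angle c = 2·arcsin(√a) = 2.50583 rad.
So the angular separation is 2.5058 rad.

2.5058 rad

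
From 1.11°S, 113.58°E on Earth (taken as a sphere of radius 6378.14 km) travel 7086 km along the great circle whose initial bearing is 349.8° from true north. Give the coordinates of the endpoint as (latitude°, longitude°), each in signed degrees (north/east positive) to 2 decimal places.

60.83°, 94.58°

Angular distance δ = d/R = 7086/6378.14 = 1.11098 rad; initial bearing θ = 6.1052 rad.
sin φ₂ = sin φ₁ cos δ + cos φ₁ sin δ cos θ = (-0.0194)(0.4438) + (0.9998)(0.8961)(0.9842) = 0.8732, so φ₂ = 60.83°.
Δλ = atan2(sin θ sin δ cos φ₁, cos δ − sin φ₁ sin φ₂) = atan2(-0.1587, 0.4607) = -19.003°.
λ₂ = 113.580° − 19.003° = 94.58°.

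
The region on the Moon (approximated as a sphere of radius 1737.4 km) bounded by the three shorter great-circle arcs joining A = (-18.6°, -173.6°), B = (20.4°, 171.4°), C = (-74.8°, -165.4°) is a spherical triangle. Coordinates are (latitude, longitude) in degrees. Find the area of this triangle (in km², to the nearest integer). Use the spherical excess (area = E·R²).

491336 km²

Side lengths (central angles): a = 1.6815, b = 0.9839, c = 0.7274 rad; semiperimeter s = 1.6964.
By l'Huilier's theorem, tan(E/4) = √[tan(s/2) tan((s−a)/2) tan((s−b)/2) tan((s−c)/2)], giving spherical excess E = 0.1628 rad.
Area = E·R² = 0.1628 × (1737.4)² ≈ 491336 km².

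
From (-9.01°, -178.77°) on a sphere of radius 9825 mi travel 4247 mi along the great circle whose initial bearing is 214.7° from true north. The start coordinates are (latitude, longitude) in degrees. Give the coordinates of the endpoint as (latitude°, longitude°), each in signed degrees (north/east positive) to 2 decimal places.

-28.84°, 165.43°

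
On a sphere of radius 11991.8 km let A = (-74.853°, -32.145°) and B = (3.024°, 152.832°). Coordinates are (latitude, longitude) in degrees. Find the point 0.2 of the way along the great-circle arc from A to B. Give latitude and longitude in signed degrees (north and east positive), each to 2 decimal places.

-83.32°, 164.65°

The central angle between A and B is δ = 1.8869 rad.
With f = 0.2, the slerp weights are sin((1−f)δ)/sin δ = 1.0502 and sin(fδ)/sin δ = 0.3877.
Weighted sum of the unit vectors: (1.0502)·(0.2212,-0.1390,-0.9653) + (0.3877)·(-0.8884,0.4560,0.0528) = (-0.1121, 0.0308, -0.9932).
Converting back: φ = atan2(z, √(x²+y²)) = -83.32°, λ = atan2(y, x) = 164.65°.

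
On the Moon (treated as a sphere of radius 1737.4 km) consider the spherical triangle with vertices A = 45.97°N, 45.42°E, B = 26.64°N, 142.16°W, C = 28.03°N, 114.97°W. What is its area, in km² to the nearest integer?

1664079 km²

Side lengths (central angles): a = 0.4214, b = 1.8132, c = 1.8686 rad; semiperimeter s = 2.0516.
By l'Huilier's theorem, tan(E/4) = √[tan(s/2) tan((s−a)/2) tan((s−b)/2) tan((s−c)/2)], giving spherical excess E = 0.5513 rad.
Area = E·R² = 0.5513 × (1737.4)² ≈ 1664079 km².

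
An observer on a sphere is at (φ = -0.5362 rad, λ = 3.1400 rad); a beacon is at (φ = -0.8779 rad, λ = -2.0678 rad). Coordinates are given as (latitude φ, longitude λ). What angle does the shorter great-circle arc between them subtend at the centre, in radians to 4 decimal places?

Let φ₁ = -0.5362 rad, φ₂ = -0.8779 rad, and Δλ = 1.0754 rad.
Haversine: a = sin²(Δφ/2) + cos φ₁ cos φ₂ sin²(Δλ/2) = 0.0289 + (0.8597)(0.6388)(0.2623) = 0.17294.
Central angle c = 2·arcsin(√a) = 0.85779 rad.
So the angular separation is 0.8578 rad.

0.8578 rad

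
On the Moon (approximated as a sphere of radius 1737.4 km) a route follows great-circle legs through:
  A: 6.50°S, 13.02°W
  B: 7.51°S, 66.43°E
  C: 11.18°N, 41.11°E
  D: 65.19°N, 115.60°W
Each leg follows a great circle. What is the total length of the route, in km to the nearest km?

Leg A→B: central angle 1.3744 rad, distance 2387.9 km.
Leg B→C: central angle 0.5475 rad, distance 951.2 km.
Leg C→D: central angle 1.7743 rad, distance 3082.7 km.
Total: 2387.9 + 951.2 + 3082.7 ≈ 6422 km.

6422 km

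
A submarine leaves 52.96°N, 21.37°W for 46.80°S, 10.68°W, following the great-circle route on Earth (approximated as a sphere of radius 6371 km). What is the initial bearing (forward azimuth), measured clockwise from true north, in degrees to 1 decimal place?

Δλ = 10.690° = 0.1866 rad.
y = sin Δλ · cos φ₂ = (0.1855)(0.6845) = 0.1270
x = cos φ₁ sin φ₂ − sin φ₁ cos φ₂ cos Δλ = (0.6024)(-0.7290) − (0.7982)(0.6845)(0.9826) = -0.9760
θ = atan2(y, x) = 172.59°, so the bearing is 172.6°.

172.6°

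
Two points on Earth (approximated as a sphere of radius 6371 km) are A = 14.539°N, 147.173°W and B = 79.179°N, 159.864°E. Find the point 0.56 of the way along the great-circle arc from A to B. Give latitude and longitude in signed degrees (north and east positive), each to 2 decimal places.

52.51°, -156.66°

The central angle between A and B is δ = 1.2068 rad.
With f = 0.56, the slerp weights are sin((1−f)δ)/sin δ = 0.5419 and sin(fδ)/sin δ = 0.6694.
Weighted sum of the unit vectors: (0.5419)·(-0.8134,-0.5247,0.2510) + (0.6694)·(-0.1763,0.0646,0.9822) = (-0.5588, -0.2411, 0.7935).
Converting back: φ = atan2(z, √(x²+y²)) = 52.51°, λ = atan2(y, x) = -156.66°.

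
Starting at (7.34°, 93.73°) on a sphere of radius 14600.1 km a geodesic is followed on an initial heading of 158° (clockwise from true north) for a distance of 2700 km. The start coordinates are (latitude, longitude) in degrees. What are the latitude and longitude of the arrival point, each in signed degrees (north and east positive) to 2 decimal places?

-2.49°, 97.68°

Angular distance δ = d/R = 2700/14600.1 = 0.18493 rad; initial bearing θ = 2.7576 rad.
sin φ₂ = sin φ₁ cos δ + cos φ₁ sin δ cos θ = (0.1278)(0.9829) + (0.9918)(0.1839)(-0.9272) = -0.0435, so φ₂ = -2.49°.
Δλ = atan2(sin θ sin δ cos φ₁, cos δ − sin φ₁ sin φ₂) = atan2(0.0683, 0.9885) = 3.954°.
λ₂ = 93.730° + 3.954° = 97.68°.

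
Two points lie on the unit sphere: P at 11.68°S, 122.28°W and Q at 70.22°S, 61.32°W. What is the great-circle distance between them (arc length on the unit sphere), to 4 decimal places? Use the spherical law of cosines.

With latitudes φ₁ = -11.680°, φ₂ = -70.220° and longitude difference Δλ = 60.960°:
cos c = sin φ₁ sin φ₂ + cos φ₁ cos φ₂ cos Δλ = (-0.2024)(-0.9410) + (0.9793)(0.3384)(0.4854) = 0.35137,
so c = arccos(0.35137) = 1.21176 rad.
On the unit sphere the arc length equals the central angle: 1.2118.

1.2118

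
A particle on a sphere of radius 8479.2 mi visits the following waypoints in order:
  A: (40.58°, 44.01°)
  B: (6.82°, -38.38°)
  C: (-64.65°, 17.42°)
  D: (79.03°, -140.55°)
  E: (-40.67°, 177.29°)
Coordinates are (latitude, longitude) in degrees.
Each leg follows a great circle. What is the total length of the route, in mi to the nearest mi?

Leg A→B: central angle 1.3927 rad, distance 11809.3 mi.
Leg B→C: central angle 1.4388 rad, distance 12199.7 mi.
Leg C→D: central angle 2.8677 rad, distance 24315.7 mi.
Leg D→E: central angle 2.1327 rad, distance 18083.6 mi.
Total: 11809.3 + 12199.7 + 24315.7 + 18083.6 ≈ 66408 mi.

66408 mi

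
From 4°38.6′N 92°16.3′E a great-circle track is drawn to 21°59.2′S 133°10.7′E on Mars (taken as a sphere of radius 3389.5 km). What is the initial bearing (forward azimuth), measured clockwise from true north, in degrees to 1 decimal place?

125.3°

Δλ = 40.907° = 0.7140 rad.
y = sin Δλ · cos φ₂ = (0.6548)(0.9273) = 0.6072
x = cos φ₁ sin φ₂ − sin φ₁ cos φ₂ cos Δλ = (0.9967)(-0.3744) − (0.0810)(0.9273)(0.7558) = -0.4299
θ = atan2(y, x) = 125.30°, so the bearing is 125.3°.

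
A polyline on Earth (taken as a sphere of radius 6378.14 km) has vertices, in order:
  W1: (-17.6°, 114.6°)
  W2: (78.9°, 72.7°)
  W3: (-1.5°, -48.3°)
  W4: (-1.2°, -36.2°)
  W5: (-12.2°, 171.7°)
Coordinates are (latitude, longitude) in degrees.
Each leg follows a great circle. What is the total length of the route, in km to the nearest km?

39820 km

Leg W1→W2: central angle 1.7316 rad, distance 11044.5 km.
Leg W2→W3: central angle 1.6959 rad, distance 10816.9 km.
Leg W3→W4: central angle 0.2112 rad, distance 1347.0 km.
Leg W4→W5: central angle 2.6045 rad, distance 16611.8 km.
Total: 11044.5 + 10816.9 + 1347.0 + 16611.8 ≈ 39820 km.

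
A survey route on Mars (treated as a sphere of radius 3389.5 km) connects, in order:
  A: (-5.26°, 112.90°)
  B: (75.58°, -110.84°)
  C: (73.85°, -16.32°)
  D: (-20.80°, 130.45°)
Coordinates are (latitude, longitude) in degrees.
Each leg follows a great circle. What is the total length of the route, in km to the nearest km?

14900 km

Leg A→B: central angle 1.8421 rad, distance 6243.7 km.
Leg B→C: central angle 0.3902 rad, distance 1322.7 km.
Leg C→D: central angle 2.1635 rad, distance 7333.2 km.
Total: 6243.7 + 1322.7 + 7333.2 ≈ 14900 km.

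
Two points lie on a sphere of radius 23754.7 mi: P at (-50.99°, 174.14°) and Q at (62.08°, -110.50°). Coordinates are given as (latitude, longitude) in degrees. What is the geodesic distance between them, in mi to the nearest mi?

With latitudes φ₁ = -50.990°, φ₂ = 62.080° and longitude difference Δλ = 75.360°:
cos c = sin φ₁ sin φ₂ + cos φ₁ cos φ₂ cos Δλ = (-0.7770)(0.8836) + (0.6295)(0.4682)(0.2527) = -0.61210,
so c = arccos(-0.61210) = 2.22951 rad.
Distance = R·c = 23754.7 × 2.2295 ≈ 52961 mi.

52961 mi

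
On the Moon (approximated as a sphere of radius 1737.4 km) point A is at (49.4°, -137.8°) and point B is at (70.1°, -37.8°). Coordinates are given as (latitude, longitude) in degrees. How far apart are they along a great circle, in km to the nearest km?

In radians: φ₁ = 0.8622, φ₂ = 1.2235, Δλ = 100.000° = 1.7453 rad.
Haversine: a = sin²(Δφ/2) + cos φ₁ cos φ₂ sin²(Δλ/2) = 0.0323 + (0.6508)(0.3404)(0.5868) = 0.16227.
Central angle c = 2·arcsin(√a) = 0.82920 rad.
Distance = R·c = 1737.4 × 0.8292 ≈ 1441 km.

1441 km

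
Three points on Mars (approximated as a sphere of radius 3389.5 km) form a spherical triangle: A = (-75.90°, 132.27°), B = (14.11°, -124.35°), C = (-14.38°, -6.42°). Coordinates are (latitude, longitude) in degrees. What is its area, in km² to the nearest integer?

28769713 km²

Side lengths (central angles): a = 2.0951, b = 1.5071, c = 1.8662 rad; semiperimeter s = 2.7342.
By l'Huilier's theorem, tan(E/4) = √[tan(s/2) tan((s−a)/2) tan((s−b)/2) tan((s−c)/2)], giving spherical excess E = 2.5042 rad.
Area = E·R² = 2.5042 × (3389.5)² ≈ 28769713 km².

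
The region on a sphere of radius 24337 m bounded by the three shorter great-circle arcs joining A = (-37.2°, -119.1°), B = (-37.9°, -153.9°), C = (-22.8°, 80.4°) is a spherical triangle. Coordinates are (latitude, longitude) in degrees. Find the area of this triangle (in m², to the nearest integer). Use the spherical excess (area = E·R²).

Side lengths (central angles): a = 1.7583, b = 2.0464, c = 0.4789 rad; semiperimeter s = 2.1418.
By l'Huilier's theorem, tan(E/4) = √[tan(s/2) tan((s−a)/2) tan((s−b)/2) tan((s−c)/2)], giving spherical excess E = 0.5423 rad.
Area = E·R² = 0.5423 × (24337)² ≈ 321190070 m².

321190070 m²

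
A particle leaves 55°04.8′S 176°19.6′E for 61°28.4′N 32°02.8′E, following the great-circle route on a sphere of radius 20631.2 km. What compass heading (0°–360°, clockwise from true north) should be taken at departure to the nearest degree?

304°

With φ₁ = -0.9613, φ₂ = 1.0729, Δλ = -2.5182 rad, the forward-azimuth formula gives
θ = atan2( sin Δλ cos φ₂ , cos φ₁ sin φ₂ − sin φ₁ cos φ₂ cos Δλ ) = atan2(-0.2788, 0.1850) = -56.43°.
Adding 360° brings this into [0°, 360°): 304°.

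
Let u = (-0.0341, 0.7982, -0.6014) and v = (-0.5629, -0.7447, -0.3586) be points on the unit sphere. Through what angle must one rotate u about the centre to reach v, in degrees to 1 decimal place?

u·v = -0.3596; |u| = 1.0000, |v| = 1.0000.
cos θ = (u·v)/(|u||v|) = -0.3596, so θ = 111.1°.

111.1°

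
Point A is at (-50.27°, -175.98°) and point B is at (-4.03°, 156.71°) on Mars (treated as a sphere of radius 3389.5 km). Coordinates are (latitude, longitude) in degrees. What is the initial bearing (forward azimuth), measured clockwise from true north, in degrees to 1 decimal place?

With φ₁ = -0.8774, φ₂ = -0.0703, Δλ = -0.4766 rad, the forward-azimuth formula gives
θ = atan2( sin Δλ cos φ₂ , cos φ₁ sin φ₂ − sin φ₁ cos φ₂ cos Δλ ) = atan2(-0.4577, 0.6367) = -35.71°.
Adding 360° brings this into [0°, 360°): 324.3°.

324.3°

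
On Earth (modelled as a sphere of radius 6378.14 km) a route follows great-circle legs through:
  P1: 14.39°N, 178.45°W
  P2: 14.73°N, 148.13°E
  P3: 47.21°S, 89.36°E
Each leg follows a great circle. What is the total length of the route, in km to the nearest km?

Leg P1→P2: central angle 0.5641 rad, distance 3597.7 km.
Leg P2→P3: central angle 1.4161 rad, distance 9032.3 km.
Total: 3597.7 + 9032.3 ≈ 12630 km.

12630 km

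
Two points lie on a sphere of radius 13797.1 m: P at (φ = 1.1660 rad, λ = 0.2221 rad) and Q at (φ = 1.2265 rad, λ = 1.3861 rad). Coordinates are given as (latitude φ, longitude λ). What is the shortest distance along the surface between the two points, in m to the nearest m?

5632 m

Let φ₁ = 1.1660 rad, φ₂ = 1.2265 rad, and Δλ = 1.1640 rad.
cos c = sin φ₁ sin φ₂ + cos φ₁ cos φ₂ cos Δλ = (0.9192)(0.9413) + (0.3938)(0.3375)(0.3957) = 0.91784,
so c = arccos(0.91784) = 0.40820 rad.
Distance = R·c = 13797.1 × 0.4082 ≈ 5632 m.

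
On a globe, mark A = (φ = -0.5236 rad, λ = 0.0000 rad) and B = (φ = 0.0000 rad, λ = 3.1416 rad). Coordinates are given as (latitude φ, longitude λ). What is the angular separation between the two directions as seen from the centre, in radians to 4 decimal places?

2.6180 rad

In radians: φ₁ = -0.5236, φ₂ = 0.0000, Δλ = -180.000° = -3.1416 rad.
cos c = sin φ₁ sin φ₂ + cos φ₁ cos φ₂ cos Δλ = (-0.5000)(0.0000) + (0.8660)(1.0000)(-1.0000) = -0.86602,
so c = arccos(-0.86602) = 2.61799 rad.
So the angular separation is 2.6180 rad.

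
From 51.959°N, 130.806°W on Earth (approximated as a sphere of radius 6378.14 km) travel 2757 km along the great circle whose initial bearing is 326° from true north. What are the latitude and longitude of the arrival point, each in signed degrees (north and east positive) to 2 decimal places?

Angular distance δ = d/R = 2757/6378.14 = 0.43226 rad; initial bearing θ = 5.6898 rad.
sin φ₂ = sin φ₁ cos δ + cos φ₁ sin δ cos θ = (0.7876)(0.9080) + (0.6162)(0.4189)(0.8290) = 0.9291, so φ₂ = 68.30°.
Δλ = atan2(sin θ sin δ cos φ₁, cos δ − sin φ₁ sin φ₂) = atan2(-0.1444, 0.1763) = -39.318°.
λ₂ = -130.806° − 39.318° = -170.12°.

68.30°, -170.12°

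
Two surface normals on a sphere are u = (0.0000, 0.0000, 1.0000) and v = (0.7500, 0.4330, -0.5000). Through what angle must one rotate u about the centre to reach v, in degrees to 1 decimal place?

120.0°

u·v = -0.5000; |u| = 1.0000, |v| = 1.0000.
cos θ = (u·v)/(|u||v|) = -0.5000, so θ = 120.0°.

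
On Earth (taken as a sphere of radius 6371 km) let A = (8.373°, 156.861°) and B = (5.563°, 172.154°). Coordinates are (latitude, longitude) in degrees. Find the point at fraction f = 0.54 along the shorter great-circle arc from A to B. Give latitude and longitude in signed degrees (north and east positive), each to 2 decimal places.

Central angle δ = 0.2694 rad. Interpolating on the sphere with fraction f = 0.54:
P = [sin((1−f)δ)·A + sin(fδ)·B] / sin δ = 0.4644·A + 0.5447·B in Cartesian coordinates,
giving P = (-0.9595, 0.2546, 0.1204), i.e. latitude 6.92°, longitude 165.14°.

6.92°, 165.14°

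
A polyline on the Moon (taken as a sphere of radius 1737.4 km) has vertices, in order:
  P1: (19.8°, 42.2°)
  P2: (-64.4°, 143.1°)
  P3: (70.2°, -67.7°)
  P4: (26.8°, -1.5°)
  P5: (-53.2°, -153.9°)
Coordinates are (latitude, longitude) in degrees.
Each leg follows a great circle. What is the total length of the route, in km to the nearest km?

Leg P1→P2: central angle 1.9631 rad, distance 3410.8 km.
Leg P2→P3: central angle 2.9141 rad, distance 5063.0 km.
Leg P3→P4: central angle 0.9929 rad, distance 1725.1 km.
Leg P4→P5: central angle 2.5587 rad, distance 4445.5 km.
Total: 3410.8 + 5063.0 + 1725.1 + 4445.5 ≈ 14644 km.

14644 km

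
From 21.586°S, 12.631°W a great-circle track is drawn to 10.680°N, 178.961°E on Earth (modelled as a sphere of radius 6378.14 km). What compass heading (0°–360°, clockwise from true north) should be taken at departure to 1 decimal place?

227.4°

Δλ = -168.408° = -2.9393 rad.
y = sin Δλ · cos φ₂ = (-0.2009)(0.9827) = -0.1975
x = cos φ₁ sin φ₂ − sin φ₁ cos φ₂ cos Δλ = (0.9299)(0.1853) − (-0.3679)(0.9827)(-0.9796) = -0.1818
θ = atan2(y, x) = -132.64°; adding 360° gives 227.4°.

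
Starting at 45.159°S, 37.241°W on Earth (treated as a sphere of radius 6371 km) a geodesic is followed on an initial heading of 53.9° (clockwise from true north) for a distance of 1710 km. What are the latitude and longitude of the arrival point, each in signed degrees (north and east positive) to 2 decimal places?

-34.99°, -22.08°

Angular distance δ = d/R = 1710/6371 = 0.26840 rad; initial bearing θ = 0.9407 rad.
sin φ₂ = sin φ₁ cos δ + cos φ₁ sin δ cos θ = (-0.7091)(0.9642) + (0.7051)(0.2652)(0.5892) = -0.5735, so φ₂ = -34.99°.
Δλ = atan2(sin θ sin δ cos φ₁, cos δ − sin φ₁ sin φ₂) = atan2(0.1511, 0.5575) = 15.163°.
λ₂ = -37.241° + 15.163° = -22.08°.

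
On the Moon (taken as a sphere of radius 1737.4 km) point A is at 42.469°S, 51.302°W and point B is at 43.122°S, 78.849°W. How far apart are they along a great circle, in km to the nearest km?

610 km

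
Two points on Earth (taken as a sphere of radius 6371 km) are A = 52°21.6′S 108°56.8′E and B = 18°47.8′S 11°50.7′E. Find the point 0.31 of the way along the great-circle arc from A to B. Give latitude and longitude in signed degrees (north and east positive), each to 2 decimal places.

Central angle δ = 1.3861 rad. Interpolating on the sphere with fraction f = 0.31:
P = [sin((1−f)δ)·A + sin(fδ)·B] / sin δ = 0.8313·A + 0.4238·B in Cartesian coordinates,
giving P = (0.2278, 0.5625, -0.7948), i.e. latitude -52.64°, longitude 67.95°.

-52.64°, 67.95°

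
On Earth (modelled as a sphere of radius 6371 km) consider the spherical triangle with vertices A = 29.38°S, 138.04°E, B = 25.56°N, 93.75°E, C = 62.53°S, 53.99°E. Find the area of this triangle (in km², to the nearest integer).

Side lengths (central angles): a = 1.6337, b = 1.0736, c = 1.2121 rad; semiperimeter s = 1.9597.
By l'Huilier's theorem, tan(E/4) = √[tan(s/2) tan((s−a)/2) tan((s−b)/2) tan((s−c)/2)], giving spherical excess E = 0.8418 rad.
Area = E·R² = 0.8418 × (6371)² ≈ 34167036 km².

34167036 km²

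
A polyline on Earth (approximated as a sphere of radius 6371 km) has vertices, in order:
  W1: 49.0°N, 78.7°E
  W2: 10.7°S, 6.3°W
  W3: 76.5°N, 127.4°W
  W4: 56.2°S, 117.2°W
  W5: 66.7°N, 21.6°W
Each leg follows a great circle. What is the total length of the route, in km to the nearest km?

Leg W1→W2: central angle 1.6548 rad, distance 10543.0 km.
Leg W2→W3: central angle 1.8745 rad, distance 11942.2 km.
Leg W3→W4: central angle 2.3188 rad, distance 14773.4 km.
Leg W4→W5: central angle 2.4730 rad, distance 15755.4 km.
Total: 10543.0 + 11942.2 + 14773.4 + 15755.4 ≈ 53014 km.

53014 km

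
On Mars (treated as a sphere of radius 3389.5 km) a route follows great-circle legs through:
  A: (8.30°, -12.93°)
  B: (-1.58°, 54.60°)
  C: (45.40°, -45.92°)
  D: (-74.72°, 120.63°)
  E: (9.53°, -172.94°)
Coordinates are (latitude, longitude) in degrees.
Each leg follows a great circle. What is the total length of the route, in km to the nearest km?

Leg A→B: central angle 1.1874 rad, distance 4024.7 km.
Leg B→C: central angle 1.7191 rad, distance 5827.0 km.
Leg C→D: central angle 2.6196 rad, distance 8879.1 km.
Leg D→E: central angle 1.6266 rad, distance 5513.4 km.
Total: 4024.7 + 5827.0 + 8879.1 + 5513.4 ≈ 24244 km.

24244 km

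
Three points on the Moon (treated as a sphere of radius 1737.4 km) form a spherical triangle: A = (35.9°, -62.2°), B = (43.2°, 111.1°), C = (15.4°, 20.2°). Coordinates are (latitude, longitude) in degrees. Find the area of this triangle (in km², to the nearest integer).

Side lengths (central angles): a = 1.3992, b = 1.3088, c = 1.7569 rad; semiperimeter s = 2.2325.
By l'Huilier's theorem, tan(E/4) = √[tan(s/2) tan((s−a)/2) tan((s−b)/2) tan((s−c)/2)], giving spherical excess E = 1.2768 rad.
Area = E·R² = 1.2768 × (1737.4)² ≈ 3854186 km².

3854186 km²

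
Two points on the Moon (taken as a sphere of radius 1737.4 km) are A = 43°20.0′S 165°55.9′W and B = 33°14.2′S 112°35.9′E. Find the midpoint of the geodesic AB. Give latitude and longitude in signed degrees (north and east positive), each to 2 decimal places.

-46.12°, 149.90°

Central angle δ = 1.0856 rad. Interpolating on the sphere with fraction f = 0.5:
P = [sin((1−f)δ)·A + sin(fδ)·B] / sin δ = 0.5839·A + 0.5839·B in Cartesian coordinates,
giving P = (-0.5997, 0.3477, -0.7208), i.e. latitude -46.12°, longitude 149.90°.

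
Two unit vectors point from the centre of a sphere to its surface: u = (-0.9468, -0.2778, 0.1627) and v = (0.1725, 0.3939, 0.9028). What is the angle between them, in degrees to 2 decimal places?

u·v = -0.1259; |u| = 1.0000, |v| = 1.0000.
cos θ = (u·v)/(|u||v|) = -0.1259, so θ = 97.23°.

97.23°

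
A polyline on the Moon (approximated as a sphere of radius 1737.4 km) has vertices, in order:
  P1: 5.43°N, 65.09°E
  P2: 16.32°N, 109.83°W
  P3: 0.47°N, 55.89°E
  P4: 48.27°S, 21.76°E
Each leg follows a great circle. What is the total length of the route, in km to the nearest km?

11303 km

Leg P1→P2: central angle 2.7520 rad, distance 4781.3 km.
Leg P2→P3: central angle 2.7590 rad, distance 4793.6 km.
Leg P3→P4: central angle 0.9946 rad, distance 1728.0 km.
Total: 4781.3 + 4793.6 + 1728.0 ≈ 11303 km.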